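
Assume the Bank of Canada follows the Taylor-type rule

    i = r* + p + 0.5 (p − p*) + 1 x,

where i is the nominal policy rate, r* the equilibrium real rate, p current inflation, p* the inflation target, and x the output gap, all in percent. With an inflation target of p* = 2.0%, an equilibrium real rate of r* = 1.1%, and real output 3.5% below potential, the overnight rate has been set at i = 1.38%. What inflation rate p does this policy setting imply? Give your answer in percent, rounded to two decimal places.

Output 3.5% below potential → x = -3.5.
Collecting p: i = r* + (1 + 0.5) p − 0.5 p* + 1 x
1.5 p = 1.38 − 1.1 + 0.5 × 2.0 − 1 × (-3.5) = 4.78
p = 4.78 / 1.5 = 3.19

3.19%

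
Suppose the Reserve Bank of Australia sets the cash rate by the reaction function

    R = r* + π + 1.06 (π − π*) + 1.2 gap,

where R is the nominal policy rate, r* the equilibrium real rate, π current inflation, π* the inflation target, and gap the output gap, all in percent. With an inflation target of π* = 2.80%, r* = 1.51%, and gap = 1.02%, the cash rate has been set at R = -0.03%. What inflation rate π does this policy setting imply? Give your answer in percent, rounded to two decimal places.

Collecting π: R = r* + (1 + 1.06) π − 1.06 π* + 1.2 gap
2.06 π = -0.03 − 1.51 + 1.06 × 2.80 − 1.2 × 1.02 = 0.204
π = 0.204 / 2.06 = 0.10

0.10%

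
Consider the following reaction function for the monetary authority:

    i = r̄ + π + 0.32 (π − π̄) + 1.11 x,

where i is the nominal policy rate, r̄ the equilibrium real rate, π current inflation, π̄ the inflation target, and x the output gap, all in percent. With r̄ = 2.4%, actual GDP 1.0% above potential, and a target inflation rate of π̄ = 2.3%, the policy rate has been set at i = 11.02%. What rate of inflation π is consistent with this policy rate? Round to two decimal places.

6.25%

Output 1.0% above potential → x = 1.0.
Collecting π: i = r̄ + (1 + 0.32) π − 0.32 π̄ + 1.11 x
1.32 π = 11.02 − 2.4 + 0.32 × 2.3 − 1.11 × 1.0 = 8.246
π = 8.246 / 1.32 = 6.25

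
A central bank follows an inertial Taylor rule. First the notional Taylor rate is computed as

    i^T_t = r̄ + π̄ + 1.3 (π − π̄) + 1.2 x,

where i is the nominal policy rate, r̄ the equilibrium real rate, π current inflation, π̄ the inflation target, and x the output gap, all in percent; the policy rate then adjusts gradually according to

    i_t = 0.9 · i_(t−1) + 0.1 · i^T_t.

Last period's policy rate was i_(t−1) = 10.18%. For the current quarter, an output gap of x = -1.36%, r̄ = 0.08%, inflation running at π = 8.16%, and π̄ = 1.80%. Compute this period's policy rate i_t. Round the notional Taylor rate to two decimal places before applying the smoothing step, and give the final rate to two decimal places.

i^T_t = 0.08 + 1.80 + 1.3 × (8.16 − 1.80) + 1.2 × (-1.36)
   = 0.08 + 1.8 + 8.268 − 1.632 = 8.52
i_t = 0.9 × 10.18 + 0.1 × 8.52 = 9.162 + 0.852 = 10.01

10.01%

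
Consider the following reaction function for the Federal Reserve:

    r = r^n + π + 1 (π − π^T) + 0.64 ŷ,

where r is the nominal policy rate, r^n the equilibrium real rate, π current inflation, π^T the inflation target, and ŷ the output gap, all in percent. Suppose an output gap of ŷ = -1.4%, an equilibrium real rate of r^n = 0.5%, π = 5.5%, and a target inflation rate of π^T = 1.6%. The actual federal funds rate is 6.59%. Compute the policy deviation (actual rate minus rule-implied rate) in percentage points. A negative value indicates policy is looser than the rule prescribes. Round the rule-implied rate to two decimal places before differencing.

-2.41 pp

r = 0.5 + 5.5 + 1 × (5.5 − 1.6) + 0.64 × (-1.4)
   = 0.5 + 5.5 + 3.9 − 0.896 = 9.00
Deviation = 6.59 − 9.00 = -2.41 pp.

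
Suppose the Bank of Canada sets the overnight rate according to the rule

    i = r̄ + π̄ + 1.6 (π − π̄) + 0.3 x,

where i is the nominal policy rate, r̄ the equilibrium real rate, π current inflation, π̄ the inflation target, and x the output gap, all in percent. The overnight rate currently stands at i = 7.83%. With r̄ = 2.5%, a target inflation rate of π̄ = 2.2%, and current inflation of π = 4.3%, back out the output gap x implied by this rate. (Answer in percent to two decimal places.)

-0.77%

0.3 x = 7.83 − 2.5 − 2.2 − 1.6 × (4.3 − 2.2) = -0.23
x = -0.23 / 0.3 = -0.77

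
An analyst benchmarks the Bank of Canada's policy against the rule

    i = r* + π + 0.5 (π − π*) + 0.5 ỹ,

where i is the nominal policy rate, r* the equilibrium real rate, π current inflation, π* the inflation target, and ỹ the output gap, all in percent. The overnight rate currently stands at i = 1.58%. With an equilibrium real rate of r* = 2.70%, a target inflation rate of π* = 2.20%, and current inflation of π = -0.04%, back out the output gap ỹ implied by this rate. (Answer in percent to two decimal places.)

0.08%

0.5 ỹ = 1.58 − 2.70 − (-0.04) − 0.5 × ((-0.04) − 2.20) = 0.04
ỹ = 0.04 / 0.5 = 0.08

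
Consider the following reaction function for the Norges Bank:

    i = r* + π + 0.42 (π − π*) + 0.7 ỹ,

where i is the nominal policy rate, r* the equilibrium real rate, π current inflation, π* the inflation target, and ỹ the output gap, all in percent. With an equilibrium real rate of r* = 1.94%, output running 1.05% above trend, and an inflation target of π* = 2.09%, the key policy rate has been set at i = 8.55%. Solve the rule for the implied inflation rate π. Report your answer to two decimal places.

Output 1.05% above potential → ỹ = 1.05.
Collecting π: i = r* + (1 + 0.42) π − 0.42 π* + 0.7 ỹ
1.42 π = 8.55 − 1.94 + 0.42 × 2.09 − 0.7 × 1.05 = 6.7528
π = 6.7528 / 1.42 = 4.76

4.76%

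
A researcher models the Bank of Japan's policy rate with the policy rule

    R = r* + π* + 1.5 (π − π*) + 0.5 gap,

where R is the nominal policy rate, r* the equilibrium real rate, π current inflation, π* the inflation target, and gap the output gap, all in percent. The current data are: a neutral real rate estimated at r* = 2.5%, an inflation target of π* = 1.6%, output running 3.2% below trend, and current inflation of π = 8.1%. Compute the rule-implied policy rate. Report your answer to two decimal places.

12.25%

Output 3.2% below potential → gap = -3.2.
R = 2.5 + 1.6 + 1.5 × (8.1 − 1.6) + 0.5 × (-3.2)
   = 2.5 + 1.6 + 9.75 − 1.6 = 12.25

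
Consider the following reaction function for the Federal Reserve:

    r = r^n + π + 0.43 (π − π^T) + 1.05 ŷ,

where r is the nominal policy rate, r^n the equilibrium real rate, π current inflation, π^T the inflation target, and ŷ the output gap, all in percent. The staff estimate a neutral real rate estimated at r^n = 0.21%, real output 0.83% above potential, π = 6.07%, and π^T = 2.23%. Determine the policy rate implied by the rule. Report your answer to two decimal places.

8.80%

Output 0.83% above potential → ŷ = 0.83.
r = 0.21 + 6.07 + 0.43 × (6.07 − 2.23) + 1.05 × 0.83
   = 0.21 + 6.07 + 1.6512 + 0.8715 = 8.80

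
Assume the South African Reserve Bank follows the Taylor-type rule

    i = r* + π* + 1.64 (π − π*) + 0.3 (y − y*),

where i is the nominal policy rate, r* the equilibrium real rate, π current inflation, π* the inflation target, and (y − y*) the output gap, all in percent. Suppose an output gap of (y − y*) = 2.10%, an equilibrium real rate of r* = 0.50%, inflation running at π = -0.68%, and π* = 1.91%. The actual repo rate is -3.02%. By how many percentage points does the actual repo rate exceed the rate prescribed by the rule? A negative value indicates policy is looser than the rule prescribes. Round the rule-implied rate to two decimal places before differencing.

-1.81 pp

i = 0.50 + 1.91 + 1.64 × (-0.68 − 1.91) + 0.3 × 2.10
   = 0.50 + 1.91 − 4.2476 + 0.63 = -1.21
Deviation = -3.02 − (-1.21) = -1.81 pp.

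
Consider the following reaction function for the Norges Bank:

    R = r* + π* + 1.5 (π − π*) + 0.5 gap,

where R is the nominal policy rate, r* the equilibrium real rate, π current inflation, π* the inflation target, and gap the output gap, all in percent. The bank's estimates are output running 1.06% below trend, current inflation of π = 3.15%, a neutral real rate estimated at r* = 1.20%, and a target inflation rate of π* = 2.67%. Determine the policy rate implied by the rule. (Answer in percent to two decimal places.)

4.06%

Output 1.06% below potential → gap = -1.06.
R = 1.20 + 2.67 + 1.5 × (3.15 − 2.67) + 0.5 × (-1.06)
   = 1.20 + 2.67 + 0.72 − 0.53 = 4.06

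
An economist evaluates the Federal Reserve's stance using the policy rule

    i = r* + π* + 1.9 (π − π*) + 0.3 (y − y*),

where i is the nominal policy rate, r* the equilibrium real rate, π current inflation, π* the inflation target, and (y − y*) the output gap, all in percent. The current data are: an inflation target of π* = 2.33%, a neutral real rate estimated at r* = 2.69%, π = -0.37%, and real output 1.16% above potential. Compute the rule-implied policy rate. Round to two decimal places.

0.24%

Output 1.16% above potential → (y − y*) = 1.16.
i = 2.69 + 2.33 + 1.9 × (-0.37 − 2.33) + 0.3 × 1.16
   = 2.69 + 2.33 − 5.13 + 0.348 = 0.24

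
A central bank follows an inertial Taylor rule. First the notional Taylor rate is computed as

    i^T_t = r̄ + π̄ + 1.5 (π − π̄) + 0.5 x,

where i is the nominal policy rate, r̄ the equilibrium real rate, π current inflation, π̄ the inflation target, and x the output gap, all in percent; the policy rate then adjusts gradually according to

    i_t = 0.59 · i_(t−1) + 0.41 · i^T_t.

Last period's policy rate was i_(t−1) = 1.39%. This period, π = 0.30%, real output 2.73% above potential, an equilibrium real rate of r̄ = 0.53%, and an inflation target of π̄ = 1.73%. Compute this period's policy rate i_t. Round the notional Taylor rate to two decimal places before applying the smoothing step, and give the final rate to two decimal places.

1.43%

Output 2.73% above potential → x = 2.73.
i^T_t = 0.53 + 1.73 + 1.5 × (0.30 − 1.73) + 0.5 × 2.73
   = 0.53 + 1.73 − 2.145 + 1.365 = 1.48
i_t = 0.59 × 1.39 + 0.41 × 1.48 = 0.8201 + 0.6068 = 1.43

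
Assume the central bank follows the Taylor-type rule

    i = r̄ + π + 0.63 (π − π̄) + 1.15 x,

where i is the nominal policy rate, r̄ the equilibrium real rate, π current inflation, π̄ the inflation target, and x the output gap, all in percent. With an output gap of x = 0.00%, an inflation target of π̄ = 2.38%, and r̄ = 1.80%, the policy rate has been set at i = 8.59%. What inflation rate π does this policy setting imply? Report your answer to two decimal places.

5.09%

Collecting π: i = r̄ + (1 + 0.63) π − 0.63 π̄ + 1.15 x
1.63 π = 8.59 − 1.80 + 0.63 × 2.38 − 1.15 × 0.00 = 8.2894
π = 8.2894 / 1.63 = 5.09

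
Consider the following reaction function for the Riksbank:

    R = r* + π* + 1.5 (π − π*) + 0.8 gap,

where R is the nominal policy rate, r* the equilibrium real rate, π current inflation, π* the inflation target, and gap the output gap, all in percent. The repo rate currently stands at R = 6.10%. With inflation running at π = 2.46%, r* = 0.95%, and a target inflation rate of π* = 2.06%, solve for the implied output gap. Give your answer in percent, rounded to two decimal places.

0.8 gap = 6.10 − 0.95 − 2.06 − 1.5 × (2.46 − 2.06) = 2.49
gap = 2.49 / 0.8 = 3.11

3.11%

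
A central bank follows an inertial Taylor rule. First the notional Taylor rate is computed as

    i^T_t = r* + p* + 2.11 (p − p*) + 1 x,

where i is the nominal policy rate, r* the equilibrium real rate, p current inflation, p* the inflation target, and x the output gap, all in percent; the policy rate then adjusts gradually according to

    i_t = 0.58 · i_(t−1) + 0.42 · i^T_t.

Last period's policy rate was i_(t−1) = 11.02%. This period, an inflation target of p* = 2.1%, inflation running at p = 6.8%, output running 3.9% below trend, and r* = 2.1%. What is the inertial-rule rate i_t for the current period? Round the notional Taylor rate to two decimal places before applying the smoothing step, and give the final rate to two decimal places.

10.68%

Output 3.9% below potential → x = -3.9.
i^T_t = 2.1 + 2.1 + 2.11 × (6.8 − 2.1) + 1 × (-3.9)
   = 2.1 + 2.1 + 9.917 − 3.9 = 10.22
i_t = 0.58 × 11.02 + 0.42 × 10.22 = 6.3916 + 4.2924 = 10.68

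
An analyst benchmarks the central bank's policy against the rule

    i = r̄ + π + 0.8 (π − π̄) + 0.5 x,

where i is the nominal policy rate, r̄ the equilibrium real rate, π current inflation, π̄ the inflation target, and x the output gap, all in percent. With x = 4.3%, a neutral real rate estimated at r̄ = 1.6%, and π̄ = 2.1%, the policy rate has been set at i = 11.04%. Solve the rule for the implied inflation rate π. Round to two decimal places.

Collecting π: i = r̄ + (1 + 0.8) π − 0.8 π̄ + 0.5 x
1.8 π = 11.04 − 1.6 + 0.8 × 2.1 − 0.5 × 4.3 = 8.97
π = 8.97 / 1.8 = 4.98

4.98%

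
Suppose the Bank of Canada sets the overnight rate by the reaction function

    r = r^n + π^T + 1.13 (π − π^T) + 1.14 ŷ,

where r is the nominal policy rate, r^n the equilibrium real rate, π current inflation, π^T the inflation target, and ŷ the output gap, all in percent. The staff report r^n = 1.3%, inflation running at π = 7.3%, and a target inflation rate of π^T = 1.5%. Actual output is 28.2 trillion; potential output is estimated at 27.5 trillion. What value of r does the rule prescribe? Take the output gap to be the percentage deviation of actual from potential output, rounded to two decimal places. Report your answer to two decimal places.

12.26%

Output gap = 100 × (28.2 − 27.5) / 27.5 = 2.55%.
r = 1.30 + 1.50 + 1.13 × (7.30 − 1.50) + 1.14 × 2.55
   = 1.30 + 1.5 + 6.554 + 2.907 = 12.26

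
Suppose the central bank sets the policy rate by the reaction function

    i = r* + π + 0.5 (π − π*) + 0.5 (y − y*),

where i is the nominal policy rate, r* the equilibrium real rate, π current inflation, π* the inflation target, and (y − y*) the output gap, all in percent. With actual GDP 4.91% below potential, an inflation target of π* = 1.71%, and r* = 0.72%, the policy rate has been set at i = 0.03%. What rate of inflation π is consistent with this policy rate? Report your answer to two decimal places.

Output 4.91% below potential → (y − y*) = -4.91.
Collecting π: i = r* + (1 + 0.5) π − 0.5 π* + 0.5 (y − y*)
1.5 π = 0.03 − 0.72 + 0.5 × 1.71 − 0.5 × (-4.91) = 2.62
π = 2.62 / 1.5 = 1.75

1.75%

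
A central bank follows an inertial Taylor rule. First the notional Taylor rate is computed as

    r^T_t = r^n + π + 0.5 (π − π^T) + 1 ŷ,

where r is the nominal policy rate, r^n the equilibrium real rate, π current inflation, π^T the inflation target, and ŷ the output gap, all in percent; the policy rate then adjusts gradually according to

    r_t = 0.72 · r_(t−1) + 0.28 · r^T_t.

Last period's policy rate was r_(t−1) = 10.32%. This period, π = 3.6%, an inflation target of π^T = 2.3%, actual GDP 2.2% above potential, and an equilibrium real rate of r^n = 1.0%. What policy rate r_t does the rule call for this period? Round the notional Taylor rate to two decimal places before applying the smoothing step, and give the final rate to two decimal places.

Output 2.2% above potential → ŷ = 2.2.
r^T_t = 1.0 + 3.6 + 0.5 × (3.6 − 2.3) + 1 × 2.2
   = 1.0 + 3.6 + 0.65 + 2.2 = 7.45
r_t = 0.72 × 10.32 + 0.28 × 7.45 = 7.4304 + 2.086 = 9.52

9.52%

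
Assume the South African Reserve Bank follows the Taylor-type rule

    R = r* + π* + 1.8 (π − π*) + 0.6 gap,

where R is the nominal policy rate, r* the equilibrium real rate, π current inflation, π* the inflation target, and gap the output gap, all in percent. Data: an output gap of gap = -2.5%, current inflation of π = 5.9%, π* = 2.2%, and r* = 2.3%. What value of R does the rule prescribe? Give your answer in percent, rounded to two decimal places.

9.66%

R = 2.3 + 2.2 + 1.8 × (5.9 − 2.2) + 0.6 × (-2.5)
   = 2.3 + 2.2 + 6.66 − 1.5 = 9.66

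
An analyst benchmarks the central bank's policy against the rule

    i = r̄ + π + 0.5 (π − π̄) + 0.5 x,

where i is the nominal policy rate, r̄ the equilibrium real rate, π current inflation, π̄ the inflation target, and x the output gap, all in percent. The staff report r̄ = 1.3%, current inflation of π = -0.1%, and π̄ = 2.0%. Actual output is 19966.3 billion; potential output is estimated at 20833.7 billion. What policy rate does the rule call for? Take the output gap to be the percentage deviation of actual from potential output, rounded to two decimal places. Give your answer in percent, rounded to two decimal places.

-1.93%

Output gap = 100 × (19966.3 − 20833.7) / 20833.7 = -4.16%.
i = 1.30 + (-0.10) + 0.5 × (-0.10 − 2.00) + 0.5 × (-4.16)
   = 1.30 − 0.1 − 1.05 − 2.08 = -1.93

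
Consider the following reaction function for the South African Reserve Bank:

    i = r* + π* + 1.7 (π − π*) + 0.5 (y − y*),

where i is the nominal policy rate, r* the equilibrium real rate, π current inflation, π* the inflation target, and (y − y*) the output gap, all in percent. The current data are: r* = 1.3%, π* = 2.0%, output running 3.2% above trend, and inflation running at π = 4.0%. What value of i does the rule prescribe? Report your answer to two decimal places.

Output 3.2% above potential → (y − y*) = 3.2.
i = 1.3 + 2.0 + 1.7 × (4.0 − 2.0) + 0.5 × 3.2
   = 1.3 + 2 + 3.4 + 1.6 = 8.30

8.30%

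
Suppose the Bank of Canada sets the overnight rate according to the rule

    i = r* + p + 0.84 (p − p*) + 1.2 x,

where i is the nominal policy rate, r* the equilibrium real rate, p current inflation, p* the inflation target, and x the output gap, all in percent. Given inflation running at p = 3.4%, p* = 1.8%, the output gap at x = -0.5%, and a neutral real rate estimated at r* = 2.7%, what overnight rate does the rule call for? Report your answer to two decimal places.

i = 2.7 + 3.4 + 0.84 × (3.4 − 1.8) + 1.2 × (-0.5)
   = 2.7 + 3.4 + 1.344 − 0.6 = 6.84

6.84%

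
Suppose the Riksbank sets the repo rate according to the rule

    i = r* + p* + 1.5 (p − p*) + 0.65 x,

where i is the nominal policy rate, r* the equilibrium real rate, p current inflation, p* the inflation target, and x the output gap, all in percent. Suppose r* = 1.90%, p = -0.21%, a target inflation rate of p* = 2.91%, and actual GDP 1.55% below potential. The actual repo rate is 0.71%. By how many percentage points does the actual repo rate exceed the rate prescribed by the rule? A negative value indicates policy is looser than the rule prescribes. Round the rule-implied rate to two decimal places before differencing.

Output 1.55% below potential → x = -1.55.
i = 1.90 + 2.91 + 1.5 × (-0.21 − 2.91) + 0.65 × (-1.55)
   = 1.90 + 2.91 − 4.68 − 1.0075 = -0.88
Deviation = 0.71 − (-0.88) = 1.59 pp.

1.59 pp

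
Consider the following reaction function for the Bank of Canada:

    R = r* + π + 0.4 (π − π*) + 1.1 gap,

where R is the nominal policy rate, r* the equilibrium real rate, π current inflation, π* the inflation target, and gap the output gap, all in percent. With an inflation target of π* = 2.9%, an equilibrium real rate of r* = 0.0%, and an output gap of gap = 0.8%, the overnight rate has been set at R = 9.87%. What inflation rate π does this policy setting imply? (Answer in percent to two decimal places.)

Collecting π: R = r* + (1 + 0.4) π − 0.4 π* + 1.1 gap
1.4 π = 9.87 − 0.0 + 0.4 × 2.9 − 1.1 × 0.8 = 10.15
π = 10.15 / 1.4 = 7.25

7.25%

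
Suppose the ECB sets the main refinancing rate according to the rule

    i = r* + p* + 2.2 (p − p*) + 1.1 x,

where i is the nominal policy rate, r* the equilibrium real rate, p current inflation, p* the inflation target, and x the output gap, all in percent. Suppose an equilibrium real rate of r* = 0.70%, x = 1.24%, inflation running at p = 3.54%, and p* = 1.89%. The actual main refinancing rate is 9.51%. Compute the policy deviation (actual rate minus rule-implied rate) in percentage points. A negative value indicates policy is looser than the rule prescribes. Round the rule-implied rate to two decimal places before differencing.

i = 0.70 + 1.89 + 2.2 × (3.54 − 1.89) + 1.1 × 1.24
   = 0.70 + 1.89 + 3.63 + 1.364 = 7.58
Deviation = 9.51 − 7.58 = 1.93 pp.

1.93 pp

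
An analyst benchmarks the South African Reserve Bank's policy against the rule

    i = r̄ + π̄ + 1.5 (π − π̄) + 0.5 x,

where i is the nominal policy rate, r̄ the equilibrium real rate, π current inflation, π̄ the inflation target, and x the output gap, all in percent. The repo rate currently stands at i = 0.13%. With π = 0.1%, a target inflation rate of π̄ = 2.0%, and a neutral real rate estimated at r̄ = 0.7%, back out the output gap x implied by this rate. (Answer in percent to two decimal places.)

0.56%

0.5 x = 0.13 − 0.7 − 2.0 − 1.5 × (0.1 − 2.0) = 0.28
x = 0.28 / 0.5 = 0.56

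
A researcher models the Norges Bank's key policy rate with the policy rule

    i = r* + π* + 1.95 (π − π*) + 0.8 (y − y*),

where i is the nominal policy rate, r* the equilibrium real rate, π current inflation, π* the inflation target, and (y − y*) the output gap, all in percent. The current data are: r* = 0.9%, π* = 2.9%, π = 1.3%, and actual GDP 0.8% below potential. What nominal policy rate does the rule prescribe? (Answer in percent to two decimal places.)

0.04%

Output 0.8% below potential → (y − y*) = -0.8.
i = 0.9 + 2.9 + 1.95 × (1.3 − 2.9) + 0.8 × (-0.8)
   = 0.9 + 2.9 − 3.12 − 0.64 = 0.04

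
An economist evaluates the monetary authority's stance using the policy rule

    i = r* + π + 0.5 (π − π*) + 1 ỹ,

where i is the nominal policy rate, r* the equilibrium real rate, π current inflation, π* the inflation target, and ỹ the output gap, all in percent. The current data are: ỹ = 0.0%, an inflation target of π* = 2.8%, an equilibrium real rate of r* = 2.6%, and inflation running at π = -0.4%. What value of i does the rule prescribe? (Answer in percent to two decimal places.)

0.60%

i = 2.6 + (-0.4) + 0.5 × (-0.4 − 2.8) + 1 × 0.0
   = 2.6 − 0.4 − 1.6 + 0 = 0.60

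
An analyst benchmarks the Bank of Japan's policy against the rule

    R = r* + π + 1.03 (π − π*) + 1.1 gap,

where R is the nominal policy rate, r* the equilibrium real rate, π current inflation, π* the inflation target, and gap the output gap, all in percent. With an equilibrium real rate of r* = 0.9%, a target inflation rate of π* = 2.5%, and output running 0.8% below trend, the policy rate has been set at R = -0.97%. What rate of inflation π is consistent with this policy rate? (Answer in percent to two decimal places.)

Output 0.8% below potential → gap = -0.8.
Collecting π: R = r* + (1 + 1.03) π − 1.03 π* + 1.1 gap
2.03 π = -0.97 − 0.9 + 1.03 × 2.5 − 1.1 × (-0.8) = 1.585
π = 1.585 / 2.03 = 0.78

0.78%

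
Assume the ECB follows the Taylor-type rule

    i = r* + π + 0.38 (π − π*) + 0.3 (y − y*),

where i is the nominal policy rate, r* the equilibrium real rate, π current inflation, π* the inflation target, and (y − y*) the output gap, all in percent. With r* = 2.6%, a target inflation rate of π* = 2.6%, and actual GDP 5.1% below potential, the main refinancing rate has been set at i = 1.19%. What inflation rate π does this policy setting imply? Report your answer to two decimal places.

Output 5.1% below potential → (y − y*) = -5.1.
Collecting π: i = r* + (1 + 0.38) π − 0.38 π* + 0.3 (y − y*)
1.38 π = 1.19 − 2.6 + 0.38 × 2.6 − 0.3 × (-5.1) = 1.108
π = 1.108 / 1.38 = 0.80

0.80%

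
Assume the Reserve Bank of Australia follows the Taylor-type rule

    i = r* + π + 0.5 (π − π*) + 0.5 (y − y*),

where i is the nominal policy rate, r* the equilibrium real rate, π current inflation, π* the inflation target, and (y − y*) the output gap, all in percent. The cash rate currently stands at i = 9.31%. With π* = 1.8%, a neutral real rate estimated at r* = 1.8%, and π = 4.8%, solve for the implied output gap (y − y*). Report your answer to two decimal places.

0.5 (y − y*) = 9.31 − 1.8 − 4.8 − 0.5 × (4.8 − 1.8) = 1.21
(y − y*) = 1.21 / 0.5 = 2.42

2.42%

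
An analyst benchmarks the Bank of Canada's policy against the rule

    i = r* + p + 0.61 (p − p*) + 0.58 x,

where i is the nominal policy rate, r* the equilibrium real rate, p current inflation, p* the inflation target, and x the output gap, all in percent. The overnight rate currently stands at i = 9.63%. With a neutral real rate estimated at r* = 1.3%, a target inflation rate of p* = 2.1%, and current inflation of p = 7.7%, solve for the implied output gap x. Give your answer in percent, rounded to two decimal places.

0.58 x = 9.63 − 1.3 − 7.7 − 0.61 × (7.7 − 2.1) = -2.786
x = -2.786 / 0.58 = -4.80

-4.80%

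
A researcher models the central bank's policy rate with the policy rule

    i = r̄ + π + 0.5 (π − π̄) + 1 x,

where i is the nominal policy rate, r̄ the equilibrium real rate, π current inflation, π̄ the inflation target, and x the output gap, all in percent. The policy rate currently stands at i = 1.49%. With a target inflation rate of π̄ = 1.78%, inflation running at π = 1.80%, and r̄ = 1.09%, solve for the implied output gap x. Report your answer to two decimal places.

-1.41%

1 x = 1.49 − 1.09 − 1.80 − 0.5 × (1.80 − 1.78) = -1.41
x = -1.41 / 1 = -1.41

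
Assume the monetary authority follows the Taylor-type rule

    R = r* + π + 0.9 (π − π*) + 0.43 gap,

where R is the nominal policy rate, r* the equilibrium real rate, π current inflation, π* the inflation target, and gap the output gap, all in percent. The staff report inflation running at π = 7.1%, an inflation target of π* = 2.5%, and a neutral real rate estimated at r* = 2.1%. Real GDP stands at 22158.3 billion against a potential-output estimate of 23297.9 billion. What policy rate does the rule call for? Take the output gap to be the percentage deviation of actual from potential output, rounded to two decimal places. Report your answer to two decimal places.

11.24%

Output gap = 100 × (22158.3 − 23297.9) / 23297.9 = -4.89%.
R = 2.10 + 7.10 + 0.9 × (7.10 − 2.50) + 0.43 × (-4.89)
   = 2.10 + 7.1 + 4.14 − 2.1027 = 11.24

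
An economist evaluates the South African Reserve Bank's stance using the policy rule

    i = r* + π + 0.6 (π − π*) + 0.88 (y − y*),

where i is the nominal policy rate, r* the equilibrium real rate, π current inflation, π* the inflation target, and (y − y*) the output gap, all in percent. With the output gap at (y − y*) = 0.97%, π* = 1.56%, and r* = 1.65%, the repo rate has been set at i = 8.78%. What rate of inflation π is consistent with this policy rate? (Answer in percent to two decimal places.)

Collecting π: i = r* + (1 + 0.6) π − 0.6 π* + 0.88 (y − y*)
1.6 π = 8.78 − 1.65 + 0.6 × 1.56 − 0.88 × 0.97 = 7.2124
π = 7.2124 / 1.6 = 4.51

4.51%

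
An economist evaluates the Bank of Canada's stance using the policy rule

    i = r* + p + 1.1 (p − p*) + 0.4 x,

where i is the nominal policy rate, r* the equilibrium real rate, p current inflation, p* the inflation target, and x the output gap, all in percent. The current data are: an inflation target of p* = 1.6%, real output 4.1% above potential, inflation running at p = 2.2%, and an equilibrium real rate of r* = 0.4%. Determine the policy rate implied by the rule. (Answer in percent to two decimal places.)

Output 4.1% above potential → x = 4.1.
i = 0.4 + 2.2 + 1.1 × (2.2 − 1.6) + 0.4 × 4.1
   = 0.4 + 2.2 + 0.66 + 1.64 = 4.90

4.90%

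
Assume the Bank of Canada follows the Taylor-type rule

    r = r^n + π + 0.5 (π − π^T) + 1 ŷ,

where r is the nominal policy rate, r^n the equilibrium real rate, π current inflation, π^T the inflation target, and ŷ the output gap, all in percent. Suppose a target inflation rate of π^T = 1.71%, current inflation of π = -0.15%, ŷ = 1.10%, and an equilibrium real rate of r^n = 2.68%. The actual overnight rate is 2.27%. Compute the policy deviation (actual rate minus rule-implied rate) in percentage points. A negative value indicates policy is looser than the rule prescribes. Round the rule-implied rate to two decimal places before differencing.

-0.43 pp

r = 2.68 + (-0.15) + 0.5 × (-0.15 − 1.71) + 1 × 1.10
   = 2.68 − 0.15 − 0.93 + 1.1 = 2.70
Deviation = 2.27 − 2.70 = -0.43 pp.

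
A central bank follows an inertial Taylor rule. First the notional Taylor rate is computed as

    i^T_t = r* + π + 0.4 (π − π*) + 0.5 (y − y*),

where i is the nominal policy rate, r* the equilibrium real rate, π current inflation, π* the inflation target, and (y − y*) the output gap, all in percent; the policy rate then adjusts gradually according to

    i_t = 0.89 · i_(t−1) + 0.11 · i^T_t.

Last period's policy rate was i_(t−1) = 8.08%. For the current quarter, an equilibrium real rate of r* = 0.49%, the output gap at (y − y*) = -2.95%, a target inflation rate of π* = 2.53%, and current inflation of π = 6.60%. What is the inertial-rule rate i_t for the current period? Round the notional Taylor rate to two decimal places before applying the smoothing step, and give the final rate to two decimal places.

i^T_t = 0.49 + 6.60 + 0.4 × (6.60 − 2.53) + 0.5 × (-2.95)
   = 0.49 + 6.6 + 1.628 − 1.475 = 7.24
i_t = 0.89 × 8.08 + 0.11 × 7.24 = 7.1912 + 0.7964 = 7.99

7.99%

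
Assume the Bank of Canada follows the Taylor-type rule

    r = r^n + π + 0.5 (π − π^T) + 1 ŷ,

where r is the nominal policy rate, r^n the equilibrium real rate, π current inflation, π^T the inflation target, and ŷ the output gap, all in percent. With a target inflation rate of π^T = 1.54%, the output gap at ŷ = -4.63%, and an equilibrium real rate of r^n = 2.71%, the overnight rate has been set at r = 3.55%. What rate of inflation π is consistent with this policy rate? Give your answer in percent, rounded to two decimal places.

4.16%

Collecting π: r = r^n + (1 + 0.5) π − 0.5 π^T + 1 ŷ
1.5 π = 3.55 − 2.71 + 0.5 × 1.54 − 1 × (-4.63) = 6.24
π = 6.24 / 1.5 = 4.16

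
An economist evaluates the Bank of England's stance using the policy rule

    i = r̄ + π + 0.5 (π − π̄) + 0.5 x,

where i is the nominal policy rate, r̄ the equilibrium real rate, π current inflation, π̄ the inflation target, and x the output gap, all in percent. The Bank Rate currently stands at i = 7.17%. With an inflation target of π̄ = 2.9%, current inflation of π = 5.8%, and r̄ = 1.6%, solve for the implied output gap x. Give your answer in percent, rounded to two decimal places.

-3.36%

0.5 x = 7.17 − 1.6 − 5.8 − 0.5 × (5.8 − 2.9) = -1.68
x = -1.68 / 0.5 = -3.36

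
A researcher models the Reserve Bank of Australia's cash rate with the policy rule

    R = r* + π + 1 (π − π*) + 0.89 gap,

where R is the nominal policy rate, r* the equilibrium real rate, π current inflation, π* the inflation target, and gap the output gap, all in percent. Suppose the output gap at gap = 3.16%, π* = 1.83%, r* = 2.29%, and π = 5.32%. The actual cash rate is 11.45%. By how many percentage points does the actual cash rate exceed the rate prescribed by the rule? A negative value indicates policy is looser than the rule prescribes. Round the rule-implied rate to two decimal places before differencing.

R = 2.29 + 5.32 + 1 × (5.32 − 1.83) + 0.89 × 3.16
   = 2.29 + 5.32 + 3.49 + 2.8124 = 13.91
Deviation = 11.45 − 13.91 = -2.46 pp.

-2.46 pp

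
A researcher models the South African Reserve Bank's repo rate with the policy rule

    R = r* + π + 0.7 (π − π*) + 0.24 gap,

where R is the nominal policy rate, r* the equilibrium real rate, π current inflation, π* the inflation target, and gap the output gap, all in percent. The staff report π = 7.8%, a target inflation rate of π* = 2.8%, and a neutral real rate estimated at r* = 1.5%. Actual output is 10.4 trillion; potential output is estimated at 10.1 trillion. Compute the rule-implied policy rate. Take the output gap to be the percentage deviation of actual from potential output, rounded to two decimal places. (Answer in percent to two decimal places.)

13.51%

Output gap = 100 × (10.4 − 10.1) / 10.1 = 2.97%.
R = 1.50 + 7.80 + 0.7 × (7.80 − 2.80) + 0.24 × 2.97
   = 1.50 + 7.8 + 3.5 + 0.7128 = 13.51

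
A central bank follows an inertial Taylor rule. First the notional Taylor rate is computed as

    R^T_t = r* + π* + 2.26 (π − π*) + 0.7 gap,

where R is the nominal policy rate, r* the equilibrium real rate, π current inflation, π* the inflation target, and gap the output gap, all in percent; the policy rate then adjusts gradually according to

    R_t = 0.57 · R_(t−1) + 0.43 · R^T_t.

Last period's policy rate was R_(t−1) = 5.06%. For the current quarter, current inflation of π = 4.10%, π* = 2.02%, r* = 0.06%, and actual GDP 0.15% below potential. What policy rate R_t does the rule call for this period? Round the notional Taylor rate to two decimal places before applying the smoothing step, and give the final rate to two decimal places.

Output 0.15% below potential → gap = -0.15.
R^T_t = 0.06 + 2.02 + 2.26 × (4.10 − 2.02) + 0.7 × (-0.15)
   = 0.06 + 2.02 + 4.7008 − 0.105 = 6.68
R_t = 0.57 × 5.06 + 0.43 × 6.68 = 2.8842 + 2.8724 = 5.76

5.76%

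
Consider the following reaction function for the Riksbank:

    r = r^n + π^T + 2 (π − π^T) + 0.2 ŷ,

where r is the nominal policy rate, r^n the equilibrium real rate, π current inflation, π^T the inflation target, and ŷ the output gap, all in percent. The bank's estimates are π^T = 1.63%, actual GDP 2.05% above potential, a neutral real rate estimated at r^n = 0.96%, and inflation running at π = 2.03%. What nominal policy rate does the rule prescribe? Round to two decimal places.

3.80%

Output 2.05% above potential → ŷ = 2.05.
r = 0.96 + 1.63 + 2 × (2.03 − 1.63) + 0.2 × 2.05
   = 0.96 + 1.63 + 0.8 + 0.41 = 3.80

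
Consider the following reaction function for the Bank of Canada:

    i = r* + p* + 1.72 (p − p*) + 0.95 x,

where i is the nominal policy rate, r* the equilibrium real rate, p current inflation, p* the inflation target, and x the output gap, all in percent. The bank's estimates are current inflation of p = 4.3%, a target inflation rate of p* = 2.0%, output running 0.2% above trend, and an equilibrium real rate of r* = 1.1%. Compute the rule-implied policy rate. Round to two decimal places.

Output 0.2% above potential → x = 0.2.
i = 1.1 + 2.0 + 1.72 × (4.3 − 2.0) + 0.95 × 0.2
   = 1.1 + 2 + 3.956 + 0.19 = 7.25

7.25%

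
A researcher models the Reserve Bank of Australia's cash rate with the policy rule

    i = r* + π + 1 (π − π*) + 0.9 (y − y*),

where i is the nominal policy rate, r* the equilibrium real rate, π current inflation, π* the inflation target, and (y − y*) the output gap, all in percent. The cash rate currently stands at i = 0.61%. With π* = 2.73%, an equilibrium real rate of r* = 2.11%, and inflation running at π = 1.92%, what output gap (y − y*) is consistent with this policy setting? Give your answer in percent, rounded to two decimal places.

-2.90%

0.9 (y − y*) = 0.61 − 2.11 − 1.92 − 1 × (1.92 − 2.73) = -2.61
(y − y*) = -2.61 / 0.9 = -2.90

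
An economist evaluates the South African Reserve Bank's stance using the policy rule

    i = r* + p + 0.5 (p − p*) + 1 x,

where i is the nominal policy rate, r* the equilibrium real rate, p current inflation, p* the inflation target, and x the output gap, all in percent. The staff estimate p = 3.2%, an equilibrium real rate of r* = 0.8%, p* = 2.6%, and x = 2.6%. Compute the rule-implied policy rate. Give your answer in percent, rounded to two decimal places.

i = 0.8 + 3.2 + 0.5 × (3.2 − 2.6) + 1 × 2.6
   = 0.8 + 3.2 + 0.3 + 2.6 = 6.90

6.90%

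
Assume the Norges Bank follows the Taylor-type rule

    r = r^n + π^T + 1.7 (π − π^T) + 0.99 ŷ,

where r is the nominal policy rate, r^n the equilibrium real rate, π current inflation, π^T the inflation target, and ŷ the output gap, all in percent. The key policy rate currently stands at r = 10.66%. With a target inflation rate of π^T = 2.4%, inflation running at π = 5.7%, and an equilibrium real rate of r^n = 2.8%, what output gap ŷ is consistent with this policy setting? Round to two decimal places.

0.99 ŷ = 10.66 − 2.8 − 2.4 − 1.7 × (5.7 − 2.4) = -0.15
ŷ = -0.15 / 0.99 = -0.15

-0.15%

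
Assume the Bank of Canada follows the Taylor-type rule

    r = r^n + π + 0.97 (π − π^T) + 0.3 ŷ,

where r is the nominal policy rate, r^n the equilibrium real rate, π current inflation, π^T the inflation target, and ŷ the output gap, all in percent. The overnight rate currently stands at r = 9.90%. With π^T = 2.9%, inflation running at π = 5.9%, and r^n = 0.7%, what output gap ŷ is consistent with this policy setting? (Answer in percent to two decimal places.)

0.3 ŷ = 9.90 − 0.7 − 5.9 − 0.97 × (5.9 − 2.9) = 0.39
ŷ = 0.39 / 0.3 = 1.30

1.30%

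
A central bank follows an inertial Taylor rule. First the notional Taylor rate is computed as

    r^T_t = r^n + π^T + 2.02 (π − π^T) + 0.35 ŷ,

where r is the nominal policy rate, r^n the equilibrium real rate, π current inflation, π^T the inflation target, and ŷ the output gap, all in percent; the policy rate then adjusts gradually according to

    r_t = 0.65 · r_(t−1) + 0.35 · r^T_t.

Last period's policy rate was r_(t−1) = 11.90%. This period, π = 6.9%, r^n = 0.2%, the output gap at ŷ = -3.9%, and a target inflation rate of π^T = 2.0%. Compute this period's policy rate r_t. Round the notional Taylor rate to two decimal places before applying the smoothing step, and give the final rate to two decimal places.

r^T_t = 0.2 + 2.0 + 2.02 × (6.9 − 2.0) + 0.35 × (-3.9)
   = 0.2 + 2 + 9.898 − 1.365 = 10.73
r_t = 0.65 × 11.90 + 0.35 × 10.73 = 7.735 + 3.7555 = 11.49

11.49%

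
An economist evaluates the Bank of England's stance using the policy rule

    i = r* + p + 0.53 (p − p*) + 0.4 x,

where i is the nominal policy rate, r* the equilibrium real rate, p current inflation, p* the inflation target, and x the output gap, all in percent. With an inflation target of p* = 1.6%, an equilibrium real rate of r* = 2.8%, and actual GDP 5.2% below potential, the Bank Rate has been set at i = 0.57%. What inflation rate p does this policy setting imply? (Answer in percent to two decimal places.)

0.46%

Output 5.2% below potential → x = -5.2.
Collecting p: i = r* + (1 + 0.53) p − 0.53 p* + 0.4 x
1.53 p = 0.57 − 2.8 + 0.53 × 1.6 − 0.4 × (-5.2) = 0.698
p = 0.698 / 1.53 = 0.46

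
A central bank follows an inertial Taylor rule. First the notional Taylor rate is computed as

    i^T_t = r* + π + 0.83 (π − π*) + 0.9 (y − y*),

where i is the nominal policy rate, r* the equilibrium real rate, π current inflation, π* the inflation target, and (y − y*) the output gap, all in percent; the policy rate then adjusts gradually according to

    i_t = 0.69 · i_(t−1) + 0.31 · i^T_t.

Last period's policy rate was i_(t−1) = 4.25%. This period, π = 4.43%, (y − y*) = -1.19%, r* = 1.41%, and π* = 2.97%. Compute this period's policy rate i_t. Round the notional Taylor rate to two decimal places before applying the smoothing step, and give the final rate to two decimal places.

i^T_t = 1.41 + 4.43 + 0.83 × (4.43 − 2.97) + 0.9 × (-1.19)
   = 1.41 + 4.43 + 1.2118 − 1.071 = 5.98
i_t = 0.69 × 4.25 + 0.31 × 5.98 = 2.9325 + 1.8538 = 4.79

4.79%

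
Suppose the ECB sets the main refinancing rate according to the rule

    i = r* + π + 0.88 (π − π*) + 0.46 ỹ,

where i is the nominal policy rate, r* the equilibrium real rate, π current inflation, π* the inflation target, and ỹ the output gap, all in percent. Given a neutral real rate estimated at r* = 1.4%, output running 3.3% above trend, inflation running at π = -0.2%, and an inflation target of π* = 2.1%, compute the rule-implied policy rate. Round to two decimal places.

0.69%

Output 3.3% above potential → ỹ = 3.3.
i = 1.4 + (-0.2) + 0.88 × (-0.2 − 2.1) + 0.46 × 3.3
   = 1.4 − 0.2 − 2.024 + 1.518 = 0.69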